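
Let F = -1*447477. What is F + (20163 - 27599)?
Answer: -454913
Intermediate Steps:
F = -447477
F + (20163 - 27599) = -447477 + (20163 - 27599) = -447477 - 7436 = -454913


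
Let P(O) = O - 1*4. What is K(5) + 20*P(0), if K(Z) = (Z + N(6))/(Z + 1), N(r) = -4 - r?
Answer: -485/6 ≈ -80.833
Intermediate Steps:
P(O) = -4 + O (P(O) = O - 4 = -4 + O)
K(Z) = (-10 + Z)/(1 + Z) (K(Z) = (Z + (-4 - 1*6))/(Z + 1) = (Z + (-4 - 6))/(1 + Z) = (Z - 10)/(1 + Z) = (-10 + Z)/(1 + Z))
K(5) + 20*P(0) = (-10 + 5)/(1 + 5) + 20*(-4 + 0) = -5/6 + 20*(-4) = (1/6)*(-5) - 80 = -5/6 - 80 = -485/6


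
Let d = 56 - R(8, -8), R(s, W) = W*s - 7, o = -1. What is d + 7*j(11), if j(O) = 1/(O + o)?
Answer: 1277/10 ≈ 127.70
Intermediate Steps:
R(s, W) = -7 + W*s
d = 127 (d = 56 - (-7 - 8*8) = 56 - (-7 - 64) = 56 - 1*(-71) = 56 + 71 = 127)
j(O) = 1/(-1 + O) (j(O) = 1/(O - 1) = 1/(-1 + O))
d + 7*j(11) = 127 + 7/(-1 + 11) = 127 + 7/10 = 1277/10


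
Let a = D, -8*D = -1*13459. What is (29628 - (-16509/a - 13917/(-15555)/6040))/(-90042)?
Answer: -12492364357401299/37952782831237200 ≈ -0.32916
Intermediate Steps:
D = 13459/8 (D = -(-1)*13459/8 = -1/8*(-13459) = 13459/8 ≈ 1682.4)
a = 13459/8 ≈ 1682.4
(29628 - (-16509/a - 13917/(-15555)/6040))/(-90042) = (29628 - (-16509/13459/8 - 13917/(-15555)/6040))/(-90042) = (29628 - (-16509*8/13459 - 13917*(-1/15555)*(1/6040)))*(-1/90042) = (29628 - (-132072/13459 + (4639/5185)*(1/6040)))*(-1/90042) = (29628 - (-132072/13459 + 4639/31317400))*(-1/90042) = (29628 - 1*(-4136089216499/421500886600))*(-1/90042) = (29628 + 4136089216499/421500886600)*(-1/90042) = (12492364357401299/421500886600)*(-1/90042) = -12492364357401299/37952782831237200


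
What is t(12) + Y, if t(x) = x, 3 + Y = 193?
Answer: 202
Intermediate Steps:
Y = 190 (Y = -3 + 193 = 190)
t(12) + Y = 12 + 190 = 202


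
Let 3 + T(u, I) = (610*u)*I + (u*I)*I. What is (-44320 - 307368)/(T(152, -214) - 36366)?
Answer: 351688/12917457 ≈ 0.027226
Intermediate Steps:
T(u, I) = -3 + u*I² + 610*I*u (T(u, I) = -3 + ((610*u)*I + (u*I)*I) = -3 + (610*I*u + (I*u)*I) = -3 + (610*I*u + u*I²) = -3 + (u*I² + 610*I*u) = -3 + u*I² + 610*I*u)
(-44320 - 307368)/(T(152, -214) - 36366) = (-44320 - 307368)/((-3 + 152*(-214)² + 610*(-214)*152) - 36366) = -351688/((-3 + 152*45796 - 19842080) - 36366) = -351688/((-3 + 6960992 - 19842080) - 36366) = -351688/(-12881091 - 36366) = -351688/(-12917457) = -351688*(-1/12917457) = 351688/12917457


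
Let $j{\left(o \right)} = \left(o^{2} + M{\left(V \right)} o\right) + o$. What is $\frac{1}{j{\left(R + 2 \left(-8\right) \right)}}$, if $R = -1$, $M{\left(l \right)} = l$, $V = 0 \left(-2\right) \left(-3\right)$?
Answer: $\frac{1}{272} \approx 0.0036765$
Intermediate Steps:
$V = 0$ ($V = 0 \left(-3\right) = 0$)
$j{\left(o \right)} = o + o^{2}$ ($j{\left(o \right)} = \left(o^{2} + 0 o\right) + o = \left(o^{2} + 0\right) + o = o^{2} + o = o + o^{2}$)
$\frac{1}{j{\left(R + 2 \left(-8\right) \right)}} = \frac{1}{\left(-1 + 2 \left(-8\right)\right) \left(1 + \left(-1 + 2 \left(-8\right)\right)\right)} = \frac{1}{\left(-1 - 16\right) \left(1 - 17\right)} = \frac{1}{\left(-17\right) \left(1 - 17\right)} = \frac{1}{\left(-17\right) \left(-16\right)} = \frac{1}{272}$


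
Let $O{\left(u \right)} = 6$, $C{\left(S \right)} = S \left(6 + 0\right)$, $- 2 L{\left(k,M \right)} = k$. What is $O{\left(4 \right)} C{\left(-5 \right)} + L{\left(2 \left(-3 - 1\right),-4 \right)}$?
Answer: $-176$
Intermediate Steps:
$L{\left(k,M \right)} = - \frac{k}{2}$
$C{\left(S \right)} = 6 S$ ($C{\left(S \right)} = S 6 = 6 S$)
$O{\left(4 \right)} C{\left(-5 \right)} + L{\left(2 \left(-3 - 1\right),-4 \right)} = 6 \cdot 6 \left(-5\right) - \frac{2 \left(-3 - 1\right)}{2} = 6 \left(-30\right) - \frac{2 \left(-4\right)}{2} = -180 - -4 = -180 + 4 = -176$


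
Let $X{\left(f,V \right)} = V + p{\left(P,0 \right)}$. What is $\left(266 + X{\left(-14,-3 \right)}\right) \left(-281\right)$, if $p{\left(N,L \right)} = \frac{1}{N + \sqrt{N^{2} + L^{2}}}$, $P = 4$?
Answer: $- \frac{591505}{8} \approx -73938.0$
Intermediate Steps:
$p{\left(N,L \right)} = \frac{1}{N + \sqrt{L^{2} + N^{2}}}$
$X{\left(f,V \right)} = \frac{1}{8} + V$ ($X{\left(f,V \right)} = V + \frac{1}{4 + \sqrt{0^{2} + 4^{2}}} = V + \frac{1}{4 + \sqrt{0 + 16}} = V + \frac{1}{4 + \sqrt{16}} = V + \frac{1}{4 + 4} = V + \frac{1}{8} = \frac{1}{8} + V$)
$\left(266 + X{\left(-14,-3 \right)}\right) \left(-281\right) = \left(266 + \left(\frac{1}{8} - 3\right)\right) \left(-281\right) = \left(266 - \frac{23}{8}\right) \left(-281\right) = \frac{2105}{8} \left(-281\right) = - \frac{591505}{8}$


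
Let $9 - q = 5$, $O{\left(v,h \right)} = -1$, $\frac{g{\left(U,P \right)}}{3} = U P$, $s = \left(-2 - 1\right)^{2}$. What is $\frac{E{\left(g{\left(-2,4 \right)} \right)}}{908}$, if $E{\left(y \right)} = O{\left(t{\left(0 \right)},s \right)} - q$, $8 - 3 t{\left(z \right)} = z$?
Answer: $- \frac{5}{908} \approx -0.0055066$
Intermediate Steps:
$s = 9$ ($s = \left(-3\right)^{2} = 9$)
$t{\left(z \right)} = \frac{8}{3} - \frac{z}{3}$
$g{\left(U,P \right)} = 3 P U$ ($g{\left(U,P \right)} = 3 U P = 3 P U$)
$q = 4$ ($q = 9 - 5 = 4$)
$E{\left(y \right)} = -5$ ($E{\left(y \right)} = -1 - 4 = -5$)
$\frac{E{\left(g{\left(-2,4 \right)} \right)}}{908} = - \frac{5}{908}$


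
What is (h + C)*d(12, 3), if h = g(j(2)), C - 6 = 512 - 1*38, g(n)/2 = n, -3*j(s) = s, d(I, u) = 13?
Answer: 18668/3 ≈ 6222.7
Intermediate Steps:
j(s) = -s/3
g(n) = 2*n
C = 480 (C = 6 + (512 - 1*38) = 6 + (512 - 38) = 6 + 474 = 480)
h = -4/3 (h = 2*(-⅓*2) = 2*(-⅔) = -4/3 ≈ -1.3333)
(h + C)*d(12, 3) = (-4/3 + 480)*13 = (1436/3)*13 = 18668/3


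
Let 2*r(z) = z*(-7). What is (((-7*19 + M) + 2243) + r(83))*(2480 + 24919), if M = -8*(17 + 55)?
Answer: 68141313/2 ≈ 3.4071e+7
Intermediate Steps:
r(z) = -7*z/2 (r(z) = (z*(-7))/2 = (-7*z)/2 = -7*z/2)
M = -576 (M = -8*72 = -576)
(((-7*19 + M) + 2243) + r(83))*(2480 + 24919) = (((-7*19 - 576) + 2243) - 7/2*83)*(2480 + 24919) = (((-133 - 576) + 2243) - 581/2)*27399 = ((-709 + 2243) - 581/2)*27399 = (1534 - 581/2)*27399 = (2487/2)*27399 = 68141313/2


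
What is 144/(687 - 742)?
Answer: -144/55 ≈ -2.6182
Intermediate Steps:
144/(687 - 742) = 144/(-55) = 144*(-1/55) = -144/55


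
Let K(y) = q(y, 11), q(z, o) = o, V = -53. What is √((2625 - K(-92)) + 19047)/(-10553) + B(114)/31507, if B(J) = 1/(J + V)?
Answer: 1/1921927 - √21661/10553 ≈ -0.013946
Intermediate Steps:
K(y) = 11
B(J) = 1/(-53 + J) (B(J) = 1/(J - 53) = 1/(-53 + J))
√((2625 - K(-92)) + 19047)/(-10553) + B(114)/31507 = √((2625 - 1*11) + 19047)/(-10553) + 1/((-53 + 114)*31507) = √((2625 - 11) + 19047)*(-1/10553) + (1/31507)/61 = √(2614 + 19047)*(-1/10553) + (1/61)*(1/31507) = √21661*(-1/10553) + 1/1921927 = -√21661/10553 + 1/1921927 = 1/1921927 - √21661/10553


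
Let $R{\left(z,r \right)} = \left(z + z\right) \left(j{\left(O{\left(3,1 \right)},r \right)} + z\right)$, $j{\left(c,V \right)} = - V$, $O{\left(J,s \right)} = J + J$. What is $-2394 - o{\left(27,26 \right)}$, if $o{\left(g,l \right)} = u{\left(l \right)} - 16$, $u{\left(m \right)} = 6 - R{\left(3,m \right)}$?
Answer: $-2522$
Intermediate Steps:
$O{\left(J,s \right)} = 2 J$
$R{\left(z,r \right)} = 2 z \left(z - r\right)$ ($R{\left(z,r \right)} = \left(z + z\right) \left(- r + z\right) = 2 z \left(z - r\right)$)
$u{\left(m \right)} = -12 + 6 m$ ($u{\left(m \right)} = 6 - 2 \cdot 3 \left(3 - m\right) = 6 - \left(18 - 6 m\right) = 6 + \left(-18 + 6 m\right) = -12 + 6 m$)
$o{\left(g,l \right)} = -28 + 6 l$ ($o{\left(g,l \right)} = \left(-12 + 6 l\right) - 16 = -28 + 6 l$)
$-2394 - o{\left(27,26 \right)} = -2394 - \left(-28 + 6 \cdot 26\right) = -2394 - \left(-28 + 156\right) = -2394 - 128 = -2522$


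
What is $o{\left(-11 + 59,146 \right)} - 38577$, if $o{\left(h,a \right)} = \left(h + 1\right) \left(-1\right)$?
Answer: $-38626$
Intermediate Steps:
$o{\left(h,a \right)} = -1 - h$ ($o{\left(h,a \right)} = \left(1 + h\right) \left(-1\right) = -1 - h$)
$o{\left(-11 + 59,146 \right)} - 38577 = \left(-1 - \left(-11 + 59\right)\right) - 38577 = \left(-1 - 48\right) - 38577 = -49 - 38577 = -38626$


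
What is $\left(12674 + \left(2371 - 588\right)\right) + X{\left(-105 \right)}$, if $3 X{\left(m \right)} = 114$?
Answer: $14495$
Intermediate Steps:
$X{\left(m \right)} = 38$ ($X{\left(m \right)} = \frac{1}{3} \cdot 114 = 38$)
$\left(12674 + \left(2371 - 588\right)\right) + X{\left(-105 \right)} = \left(12674 + \left(2371 - 588\right)\right) + 38 = \left(12674 + 1783\right) + 38 = 14457 + 38 = 14495$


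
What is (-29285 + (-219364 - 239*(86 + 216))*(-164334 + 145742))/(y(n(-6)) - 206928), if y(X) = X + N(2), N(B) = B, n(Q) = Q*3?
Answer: -5420319579/206944 ≈ -26192.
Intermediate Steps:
n(Q) = 3*Q
y(X) = 2 + X (y(X) = X + 2 = 2 + X)
(-29285 + (-219364 - 239*(86 + 216))*(-164334 + 145742))/(y(n(-6)) - 206928) = (-29285 + (-219364 - 239*(86 + 216))*(-164334 + 145742))/((2 + 3*(-6)) - 206928) = (-29285 + (-219364 - 239*302)*(-18592))/((2 - 18) - 206928) = (-29285 + (-219364 - 72178)*(-18592))/(-16 - 206928) = (-29285 - 291542*(-18592))/(-206944) = (-29285 + 5420348864)*(-1/206944) = 5420319579*(-1/206944) = -5420319579/206944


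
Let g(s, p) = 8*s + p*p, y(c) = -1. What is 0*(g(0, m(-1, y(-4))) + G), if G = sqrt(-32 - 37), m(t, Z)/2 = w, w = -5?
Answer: 0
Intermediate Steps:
m(t, Z) = -10 (m(t, Z) = 2*(-5) = -10)
g(s, p) = p**2 + 8*s (g(s, p) = 8*s + p**2 = p**2 + 8*s)
G = I*sqrt(69) (G = sqrt(-69) = I*sqrt(69) ≈ 8.3066*I)
0*(g(0, m(-1, y(-4))) + G) = 0*(((-10)**2 + 8*0) + I*sqrt(69)) = 0*((100 + 0) + I*sqrt(69)) = 0*(100 + I*sqrt(69)) = 0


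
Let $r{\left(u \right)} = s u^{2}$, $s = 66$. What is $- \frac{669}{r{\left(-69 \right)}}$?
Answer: $- \frac{223}{104742} \approx -0.002129$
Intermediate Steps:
$r{\left(u \right)} = 66 u^{2}$
$- \frac{669}{r{\left(-69 \right)}} = - \frac{669}{66 \left(-69\right)^{2}} = - \frac{669}{66 \cdot 4761} = - \frac{669}{314226} = \left(-669\right) \frac{1}{314226} = - \frac{223}{104742}$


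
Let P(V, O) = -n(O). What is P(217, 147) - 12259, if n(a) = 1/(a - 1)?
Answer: -1789815/146 ≈ -12259.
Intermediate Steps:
n(a) = 1/(-1 + a)
P(V, O) = -1/(-1 + O)
P(217, 147) - 12259 = -1/(-1 + 147) - 12259 = -1/146 - 12259 = -1789815/146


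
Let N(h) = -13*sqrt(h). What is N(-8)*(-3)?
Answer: 78*I*sqrt(2) ≈ 110.31*I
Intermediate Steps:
N(-8)*(-3) = -26*I*sqrt(2)*(-3) = 78*I*sqrt(2)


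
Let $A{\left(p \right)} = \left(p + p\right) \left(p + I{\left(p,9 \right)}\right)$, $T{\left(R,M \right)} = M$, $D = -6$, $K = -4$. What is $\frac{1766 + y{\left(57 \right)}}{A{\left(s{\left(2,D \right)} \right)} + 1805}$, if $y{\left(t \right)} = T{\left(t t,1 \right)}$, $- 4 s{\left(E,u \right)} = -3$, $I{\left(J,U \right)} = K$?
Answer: $\frac{14136}{14401} \approx 0.9816$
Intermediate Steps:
$I{\left(J,U \right)} = -4$
$s{\left(E,u \right)} = \frac{3}{4}$ ($s{\left(E,u \right)} = \left(- \frac{1}{4}\right) \left(-3\right) = \frac{3}{4}$)
$A{\left(p \right)} = 2 p \left(-4 + p\right)$ ($A{\left(p \right)} = \left(p + p\right) \left(p - 4\right) = 2 p \left(-4 + p\right)$)
$y{\left(t \right)} = 1$
$\frac{1766 + y{\left(57 \right)}}{A{\left(s{\left(2,D \right)} \right)} + 1805} = \frac{1766 + 1}{2 \cdot \frac{3}{4} \left(-4 + \frac{3}{4}\right) + 1805} = \frac{1767}{2 \cdot \frac{3}{4} \left(- \frac{13}{4}\right) + 1805} = \frac{1767}{- \frac{39}{8} + 1805} = \frac{1767}{\frac{14401}{8}} = 1767 \cdot \frac{8}{14401} = \frac{14136}{14401}$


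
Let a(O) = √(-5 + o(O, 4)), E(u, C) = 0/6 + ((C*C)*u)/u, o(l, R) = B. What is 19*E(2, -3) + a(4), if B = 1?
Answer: 171 + 2*I ≈ 171.0 + 2.0*I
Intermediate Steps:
o(l, R) = 1
E(u, C) = C² (E(u, C) = 0*(⅙) + (C²*u)/u = 0 + (u*C²)/u = 0 + C² = C²)
a(O) = 2*I (a(O) = √(-5 + 1) = √(-4) = 2*I)
19*E(2, -3) + a(4) = 19*(-3)² + 2*I = 19*9 + 2*I = 171 + 2*I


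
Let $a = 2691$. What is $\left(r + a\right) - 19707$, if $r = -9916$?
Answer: $-26932$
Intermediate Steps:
$\left(r + a\right) - 19707 = \left(-9916 + 2691\right) - 19707 = -7225 - 19707 = -26932$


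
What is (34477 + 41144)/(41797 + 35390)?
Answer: 25207/25729 ≈ 0.97971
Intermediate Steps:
(34477 + 41144)/(41797 + 35390) = 75621/77187 = 75621*(1/77187) = 25207/25729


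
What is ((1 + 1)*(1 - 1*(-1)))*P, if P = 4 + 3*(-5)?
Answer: -44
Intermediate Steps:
P = -11 (P = 4 - 15 = -11)
((1 + 1)*(1 - 1*(-1)))*P = ((1 + 1)*(1 - 1*(-1)))*(-11) = (2*(1 + 1))*(-11) = (2*2)*(-11) = 4*(-11) = -44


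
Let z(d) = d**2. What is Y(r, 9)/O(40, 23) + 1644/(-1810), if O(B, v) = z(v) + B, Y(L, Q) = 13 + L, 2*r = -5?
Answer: -916431/1029890 ≈ -0.88983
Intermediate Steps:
r = -5/2 (r = (1/2)*(-5) = -5/2 ≈ -2.5000)
O(B, v) = B + v**2 (O(B, v) = v**2 + B = B + v**2)
Y(r, 9)/O(40, 23) + 1644/(-1810) = (13 - 5/2)/(40 + 23**2) + 1644/(-1810) = 21/(2*(40 + 529)) + 1644*(-1/1810) = (21/2)/569 - 822/905 = (21/2)*(1/569) - 822/905 = 21/1138 - 822/905 = -916431/1029890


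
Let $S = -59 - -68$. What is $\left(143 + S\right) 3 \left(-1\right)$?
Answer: $-456$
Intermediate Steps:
$S = 9$ ($S = -59 + 68 = 9$)
$\left(143 + S\right) 3 \left(-1\right) = \left(143 + 9\right) 3 \left(-1\right) = 152 \left(-3\right) = -456$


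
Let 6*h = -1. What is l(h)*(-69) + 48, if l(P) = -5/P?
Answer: -2022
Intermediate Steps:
h = -⅙ (h = (⅙)*(-1) = -⅙ ≈ -0.16667)
l(h)*(-69) + 48 = -5/(-⅙)*(-69) + 48 = -5*(-6)*(-69) + 48 = 30*(-69) + 48 = -2070 + 48 = -2022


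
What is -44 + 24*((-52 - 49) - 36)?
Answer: -3332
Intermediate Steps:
-44 + 24*((-52 - 49) - 36) = -44 + 24*(-101 - 36) = -44 + 24*(-137) = -44 - 3288 = -3332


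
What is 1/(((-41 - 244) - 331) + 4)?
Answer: -1/612 ≈ -0.0016340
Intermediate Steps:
1/(((-41 - 244) - 331) + 4) = 1/((-285 - 331) + 4) = 1/(-616 + 4) = 1/(-612) = -1/612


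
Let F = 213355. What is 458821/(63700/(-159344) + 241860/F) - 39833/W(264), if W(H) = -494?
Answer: 385331742065364805/616221190598 ≈ 6.2531e+5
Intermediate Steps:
458821/(63700/(-159344) + 241860/F) - 39833/W(264) = 458821/(63700/(-159344) + 241860/213355) - 39833/(-494) = 458821/(63700*(-1/159344) + 241860*(1/213355)) - 39833*(-1/494) = 458821/(-15925/39836 + 48372/42671) + 39833/494 = 458821/(1247411317/1699841956) + 39833/494 = 458821*(1699841956/1247411317) + 39833/494 = 779923186093876/1247411317 + 39833/494 = 385331742065364805/616221190598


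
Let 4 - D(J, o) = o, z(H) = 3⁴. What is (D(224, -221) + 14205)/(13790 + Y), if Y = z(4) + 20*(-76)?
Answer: 4810/4117 ≈ 1.1683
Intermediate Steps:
z(H) = 81
Y = -1439 (Y = 81 + 20*(-76) = 81 - 1520 = -1439)
D(J, o) = 4 - o
(D(224, -221) + 14205)/(13790 + Y) = ((4 - 1*(-221)) + 14205)/(13790 - 1439) = ((4 + 221) + 14205)/12351 = (225 + 14205)*(1/12351) = 14430*(1/12351) = 4810/4117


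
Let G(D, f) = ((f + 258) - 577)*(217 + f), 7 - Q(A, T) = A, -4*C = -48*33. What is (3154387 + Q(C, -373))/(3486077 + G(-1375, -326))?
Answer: 1576999/1778191 ≈ 0.88686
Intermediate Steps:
C = 396 (C = -(-12)*33 = -1/4*(-1584) = 396)
Q(A, T) = 7 - A
G(D, f) = (-319 + f)*(217 + f) (G(D, f) = ((258 + f) - 577)*(217 + f) = (-319 + f)*(217 + f))
(3154387 + Q(C, -373))/(3486077 + G(-1375, -326)) = (3154387 + (7 - 1*396))/(3486077 + (-69223 + (-326)**2 - 102*(-326))) = (3154387 + (7 - 396))/(3486077 + (-69223 + 106276 + 33252)) = (3154387 - 389)/(3486077 + 70305) = 3153998/3556382 = 3153998*(1/3556382) = 1576999/1778191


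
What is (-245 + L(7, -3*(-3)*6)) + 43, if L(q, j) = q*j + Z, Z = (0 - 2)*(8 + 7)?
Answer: 146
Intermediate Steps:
Z = -30 (Z = -2*15 = -30)
L(q, j) = -30 + j*q (L(q, j) = q*j - 30 = j*q - 30 = -30 + j*q)
(-245 + L(7, -3*(-3)*6)) + 43 = (-245 + (-30 + (-3*(-3)*6)*7)) + 43 = (-245 + (-30 + (9*6)*7)) + 43 = (-245 + (-30 + 54*7)) + 43 = (-245 + (-30 + 378)) + 43 = (-245 + 348) + 43 = 103 + 43 = 146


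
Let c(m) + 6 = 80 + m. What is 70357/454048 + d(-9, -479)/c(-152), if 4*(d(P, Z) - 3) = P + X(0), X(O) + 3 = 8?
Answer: 327125/2529696 ≈ 0.12931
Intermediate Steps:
c(m) = 74 + m (c(m) = -6 + (80 + m) = 74 + m)
X(O) = 5 (X(O) = -3 + 8 = 5)
d(P, Z) = 17/4 + P/4 (d(P, Z) = 3 + (P + 5)/4 = 3 + (5 + P)/4 = 3 + (5/4 + P/4) = 17/4 + P/4)
70357/454048 + d(-9, -479)/c(-152) = 70357/454048 + (17/4 + (¼)*(-9))/(74 - 152) = 70357*(1/454048) + (17/4 - 9/4)/(-78) = 10051/64864 + 2*(-1/78) = 10051/64864 - 1/39 = 327125/2529696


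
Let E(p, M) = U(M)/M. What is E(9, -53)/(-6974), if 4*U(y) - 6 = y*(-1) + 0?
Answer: 59/1478488 ≈ 3.9906e-5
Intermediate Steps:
U(y) = 3/2 - y/4 (U(y) = 3/2 + (y*(-1) + 0)/4 = 3/2 + (-y + 0)/4 = 3/2 + (-y)/4 = 3/2 - y/4)
E(p, M) = (3/2 - M/4)/M
E(9, -53)/(-6974) = ((1/4)*(6 - 1*(-53))/(-53))/(-6974) = ((1/4)*(-1/53)*(6 + 53))*(-1/6974) = ((1/4)*(-1/53)*59)*(-1/6974) = -59/212*(-1/6974) = 59/1478488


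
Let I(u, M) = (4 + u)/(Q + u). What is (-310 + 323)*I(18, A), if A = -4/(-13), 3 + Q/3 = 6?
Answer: 286/27 ≈ 10.593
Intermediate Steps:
Q = 9 (Q = -9 + 3*6 = -9 + 18 = 9)
A = 4/13 (A = -4*(-1/13) = 4/13 ≈ 0.30769)
I(u, M) = (4 + u)/(9 + u)
(-310 + 323)*I(18, A) = (-310 + 323)*((4 + 18)/(9 + 18)) = 13*(22/27) = 286/27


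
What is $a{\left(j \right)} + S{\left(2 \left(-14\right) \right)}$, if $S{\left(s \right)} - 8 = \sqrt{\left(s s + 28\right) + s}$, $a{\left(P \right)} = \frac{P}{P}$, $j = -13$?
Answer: $37$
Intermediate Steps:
$a{\left(P \right)} = 1$
$S{\left(s \right)} = 8 + \sqrt{28 + s + s^{2}}$ ($S{\left(s \right)} = 8 + \sqrt{\left(s s + 28\right) + s} = 8 + \sqrt{\left(s^{2} + 28\right) + s} = 8 + \sqrt{\left(28 + s^{2}\right) + s} = 8 + \sqrt{28 + s + s^{2}}$)
$a{\left(j \right)} + S{\left(2 \left(-14\right) \right)} = 1 + \left(8 + \sqrt{28 + 2 \left(-14\right) + \left(2 \left(-14\right)\right)^{2}}\right) = 1 + \left(8 + \sqrt{28 - 28 + \left(-28\right)^{2}}\right) = 1 + \left(8 + \sqrt{28 - 28 + 784}\right) = 1 + \left(8 + \sqrt{784}\right) = 1 + \left(8 + 28\right) = 1 + 36 = 37$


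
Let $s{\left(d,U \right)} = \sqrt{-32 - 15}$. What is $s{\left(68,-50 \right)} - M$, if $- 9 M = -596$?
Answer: $- \frac{596}{9} + i \sqrt{47} \approx -66.222 + 6.8557 i$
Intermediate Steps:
$s{\left(d,U \right)} = i \sqrt{47}$ ($s{\left(d,U \right)} = \sqrt{-47} = i \sqrt{47}$)
$M = \frac{596}{9}$ ($M = \left(- \frac{1}{9}\right) \left(-596\right) = \frac{596}{9} \approx 66.222$)
$s{\left(68,-50 \right)} - M = i \sqrt{47} - \frac{596}{9} = - \frac{596}{9} + i \sqrt{47}$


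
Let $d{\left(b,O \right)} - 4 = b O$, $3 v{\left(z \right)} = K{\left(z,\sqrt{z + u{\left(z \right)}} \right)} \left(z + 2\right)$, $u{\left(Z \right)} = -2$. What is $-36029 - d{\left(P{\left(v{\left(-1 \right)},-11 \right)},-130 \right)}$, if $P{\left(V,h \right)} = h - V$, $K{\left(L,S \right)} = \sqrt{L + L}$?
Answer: $-37463 - \frac{130 i \sqrt{2}}{3} \approx -37463.0 - 61.283 i$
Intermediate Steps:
$K{\left(L,S \right)} = \sqrt{2} \sqrt{L}$ ($K{\left(L,S \right)} = \sqrt{2 L} = \sqrt{2} \sqrt{L}$)
$v{\left(z \right)} = \frac{\sqrt{2} \sqrt{z} \left(2 + z\right)}{3}$ ($v{\left(z \right)} = \frac{\sqrt{2} \sqrt{z} \left(z + 2\right)}{3} = \frac{\sqrt{2} \sqrt{z} \left(2 + z\right)}{3}$)
$d{\left(b,O \right)} = 4 + O b$ ($d{\left(b,O \right)} = 4 + b O = 4 + O b$)
$-36029 - d{\left(P{\left(v{\left(-1 \right)},-11 \right)},-130 \right)} = -36029 - \left(4 - 130 \left(-11 - \frac{\sqrt{2} \sqrt{-1} \left(2 - 1\right)}{3}\right)\right) = -36029 - \left(4 - 130 \left(-11 - \frac{1}{3} \sqrt{2} i 1\right)\right) = -36029 - \left(4 - 130 \left(-11 - \frac{i \sqrt{2}}{3}\right)\right) = -36029 - \left(4 + \left(1430 + \frac{130 i \sqrt{2}}{3}\right)\right) = -36029 - \left(1434 + \frac{130 i \sqrt{2}}{3}\right) = -37463 - \frac{130 i \sqrt{2}}{3}$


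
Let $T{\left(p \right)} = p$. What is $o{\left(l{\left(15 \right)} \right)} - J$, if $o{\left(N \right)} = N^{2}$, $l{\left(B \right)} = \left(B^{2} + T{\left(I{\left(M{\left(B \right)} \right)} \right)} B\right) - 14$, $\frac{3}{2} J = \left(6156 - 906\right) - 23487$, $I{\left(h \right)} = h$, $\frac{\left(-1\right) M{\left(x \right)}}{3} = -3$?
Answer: $131874$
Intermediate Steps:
$M{\left(x \right)} = 9$ ($M{\left(x \right)} = \left(-3\right) \left(-3\right) = 9$)
$J = -12158$ ($J = \frac{2 \left(\left(6156 - 906\right) - 23487\right)}{3} = \frac{2 \left(5250 - 23487\right)}{3} = \frac{2}{3} \left(-18237\right) = -12158$)
$l{\left(B \right)} = -14 + B^{2} + 9 B$ ($l{\left(B \right)} = \left(B^{2} + 9 B\right) - 14 = -14 + B^{2} + 9 B$)
$o{\left(l{\left(15 \right)} \right)} - J = \left(-14 + 15^{2} + 9 \cdot 15\right)^{2} - -12158 = \left(-14 + 225 + 135\right)^{2} + 12158 = 346^{2} + 12158 = 119716 + 12158 = 131874$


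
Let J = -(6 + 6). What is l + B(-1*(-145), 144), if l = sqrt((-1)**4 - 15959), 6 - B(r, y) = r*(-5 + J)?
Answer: 2471 + I*sqrt(15958) ≈ 2471.0 + 126.32*I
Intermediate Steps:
J = -12 (J = -1*12 = -12)
B(r, y) = 6 + 17*r (B(r, y) = 6 - r*(-5 - 12) = 6 - r*(-17) = 6 - (-17)*r = 6 + 17*r)
l = I*sqrt(15958) (l = sqrt(1 - 15959) = sqrt(-15958) = I*sqrt(15958) ≈ 126.32*I)
l + B(-1*(-145), 144) = I*sqrt(15958) + (6 + 17*(-1*(-145))) = I*sqrt(15958) + (6 + 17*145) = I*sqrt(15958) + (6 + 2465) = I*sqrt(15958) + 2471 = 2471 + I*sqrt(15958)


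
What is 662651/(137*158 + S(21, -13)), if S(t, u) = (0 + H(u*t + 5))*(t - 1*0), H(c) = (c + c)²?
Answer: 60241/550442 ≈ 0.10944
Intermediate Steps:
H(c) = 4*c² (H(c) = (2*c)² = 4*c²)
S(t, u) = 4*t*(5 + t*u)² (S(t, u) = (0 + 4*(u*t + 5)²)*(t - 1*0) = (0 + 4*(t*u + 5)²)*(t + 0) = (0 + 4*(5 + t*u)²)*t = (4*(5 + t*u)²)*t = 4*t*(5 + t*u)²)
662651/(137*158 + S(21, -13)) = 662651/(137*158 + 4*21*(5 + 21*(-13))²) = 662651/(21646 + 4*21*(5 - 273)²) = 662651/(21646 + 4*21*(-268)²) = 662651/(21646 + 4*21*71824) = 662651/(21646 + 6033216) = 662651/6054862 = 662651*(1/6054862) = 60241/550442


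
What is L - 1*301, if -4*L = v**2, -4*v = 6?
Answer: -4825/16 ≈ -301.56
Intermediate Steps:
v = -3/2 (v = -1/4*6 = -3/2 ≈ -1.5000)
L = -9/16 (L = -(-3/2)**2/4 = -1/4*9/4 = -9/16 ≈ -0.56250)
L - 1*301 = -9/16 - 1*301 = -9/16 - 301 = -4825/16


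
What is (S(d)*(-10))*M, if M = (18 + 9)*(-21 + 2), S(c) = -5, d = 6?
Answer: -25650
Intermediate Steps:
M = -513 (M = 27*(-19) = -513)
(S(d)*(-10))*M = -5*(-10)*(-513) = 50*(-513) = -25650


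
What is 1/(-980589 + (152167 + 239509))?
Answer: -1/588913 ≈ -1.6980e-6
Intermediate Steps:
1/(-980589 + (152167 + 239509)) = 1/(-980589 + 391676) = 1/(-588913) = -1/588913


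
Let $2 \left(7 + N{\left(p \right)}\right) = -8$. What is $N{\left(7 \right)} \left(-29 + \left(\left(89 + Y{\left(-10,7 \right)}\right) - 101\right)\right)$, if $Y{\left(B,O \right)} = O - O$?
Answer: $451$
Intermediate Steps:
$N{\left(p \right)} = -11$ ($N{\left(p \right)} = -7 + \frac{1}{2} \left(-8\right) = -7 - 4 = -11$)
$Y{\left(B,O \right)} = 0$
$N{\left(7 \right)} \left(-29 + \left(\left(89 + Y{\left(-10,7 \right)}\right) - 101\right)\right) = - 11 \left(-29 + \left(\left(89 + 0\right) - 101\right)\right) = - 11 \left(-29 + \left(89 - 101\right)\right) = - 11 \left(-29 - 12\right) = \left(-11\right) \left(-41\right) = 451$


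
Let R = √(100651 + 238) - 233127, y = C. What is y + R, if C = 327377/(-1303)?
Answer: -304091858/1303 + √100889 ≈ -2.3306e+5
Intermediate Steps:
C = -327377/1303 (C = 327377*(-1/1303) = -327377/1303 ≈ -251.25)
y = -327377/1303 ≈ -251.25
R = -233127 + √100889 (R = √100889 - 233127 = -233127 + √100889 ≈ -2.3281e+5)
y + R = -327377/1303 + (-233127 + √100889) = -304091858/1303 + √100889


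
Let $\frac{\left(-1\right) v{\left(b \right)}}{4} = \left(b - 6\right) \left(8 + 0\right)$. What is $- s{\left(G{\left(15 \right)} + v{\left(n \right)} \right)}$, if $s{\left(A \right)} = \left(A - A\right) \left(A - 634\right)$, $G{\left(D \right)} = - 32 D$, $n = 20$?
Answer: $0$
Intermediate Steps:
$v{\left(b \right)} = 192 - 32 b$ ($v{\left(b \right)} = - 4 \left(b - 6\right) \left(8 + 0\right) = - 4 \left(-6 + b\right) 8 = - 4 \left(-48 + 8 b\right) = 192 - 32 b$)
$s{\left(A \right)} = 0$ ($s{\left(A \right)} = 0 \left(-634 + A\right) = 0$)
$- s{\left(G{\left(15 \right)} + v{\left(n \right)} \right)} = \left(-1\right) 0 = 0$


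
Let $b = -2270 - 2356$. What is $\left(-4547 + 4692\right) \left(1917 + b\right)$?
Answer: $-392805$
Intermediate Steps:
$b = -4626$ ($b = -2270 - 2356 = -4626$)
$\left(-4547 + 4692\right) \left(1917 + b\right) = \left(-4547 + 4692\right) \left(1917 - 4626\right) = 145 \left(-2709\right) = -392805$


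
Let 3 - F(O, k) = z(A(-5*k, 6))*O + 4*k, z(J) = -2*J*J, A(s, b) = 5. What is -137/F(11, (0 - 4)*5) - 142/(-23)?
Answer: 86735/14559 ≈ 5.9575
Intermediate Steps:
z(J) = -2*J²
F(O, k) = 3 - 4*k + 50*O (F(O, k) = 3 - ((-2*5²)*O + 4*k) = 3 - ((-2*25)*O + 4*k) = 3 - (-50*O + 4*k) = 3 + (-4*k + 50*O) = 3 - 4*k + 50*O)
-137/F(11, (0 - 4)*5) - 142/(-23) = -137/(3 - 4*(0 - 4)*5 + 50*11) - 142/(-23) = -137/(3 - (-16)*5 + 550) - 142*(-1/23) = -137/(3 - 4*(-20) + 550) + 142/23 = -137/(3 + 80 + 550) + 142/23 = -137/633 + 142/23 = 86735/14559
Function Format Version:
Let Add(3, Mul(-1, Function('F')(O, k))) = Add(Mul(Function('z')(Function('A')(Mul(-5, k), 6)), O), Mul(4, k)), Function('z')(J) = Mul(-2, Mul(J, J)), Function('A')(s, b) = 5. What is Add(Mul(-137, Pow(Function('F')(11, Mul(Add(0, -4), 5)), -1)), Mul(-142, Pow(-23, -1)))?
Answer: Rational(86735, 14559) ≈ 5.9575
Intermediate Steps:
Function('z')(J) = Mul(-2, Pow(J, 2))
Function('F')(O, k) = Add(3, Mul(-4, k), Mul(50, O)) (Function('F')(O, k) = Add(3, Mul(-1, Add(Mul(Mul(-2, Pow(5, 2)), O), Mul(4, k)))) = Add(3, Mul(-1, Add(Mul(Mul(-2, 25), O), Mul(4, k)))) = Add(3, Mul(-1, Add(Mul(-50, O), Mul(4, k)))) = Add(3, Add(Mul(-4, k), Mul(50, O))) = Add(3, Mul(-4, k), Mul(50, O)))
Add(Mul(-137, Pow(Function('F')(11, Mul(Add(0, -4), 5)), -1)), Mul(-142, Pow(-23, -1))) = Add(Mul(-137, Pow(Add(3, Mul(-4, Mul(Add(0, -4), 5)), Mul(50, 11)), -1)), Mul(-142, Pow(-23, -1))) = Add(Mul(-137, Pow(Add(3, Mul(-4, Mul(-4, 5)), 550), -1)), Mul(-142, Rational(-1, 23))) = Add(Mul(-137, Pow(Add(3, Mul(-4, -20), 550), -1)), Rational(142, 23)) = Add(Mul(-137, Pow(Add(3, 80, 550), -1)), Rational(142, 23)) = Add(Mul(-137, Pow(633, -1)), Rational(142, 23)) = Add(Mul(-137, Rational(1, 633)), Rational(142, 23)) = Add(Rational(-137, 633), Rational(142, 23)) = Rational(86735, 14559)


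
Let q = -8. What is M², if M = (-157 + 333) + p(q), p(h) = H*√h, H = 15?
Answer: 29176 + 10560*I*√2 ≈ 29176.0 + 14934.0*I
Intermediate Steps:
p(h) = 15*√h
M = 176 + 30*I*√2 (M = (-157 + 333) + 15*√(-8) = 176 + 15*(2*I*√2) = 176 + 30*I*√2 ≈ 176.0 + 42.426*I)
M² = (176 + 30*I*√2)²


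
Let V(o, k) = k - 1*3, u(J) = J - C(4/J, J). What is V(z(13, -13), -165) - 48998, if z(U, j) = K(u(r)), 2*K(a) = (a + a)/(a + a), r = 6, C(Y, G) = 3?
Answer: -49166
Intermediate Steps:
u(J) = -3 + J (u(J) = J - 1*3 = J - 3 = -3 + J)
K(a) = ½ (K(a) = ((a + a)/(a + a))/2 = ((2*a)/((2*a)))/2 = ((2*a)*(1/(2*a)))/2 = (½)*1 = ½)
z(U, j) = ½
V(o, k) = -3 + k (V(o, k) = k - 3 = -3 + k)
V(z(13, -13), -165) - 48998 = (-3 - 165) - 48998 = -168 - 48998 = -49166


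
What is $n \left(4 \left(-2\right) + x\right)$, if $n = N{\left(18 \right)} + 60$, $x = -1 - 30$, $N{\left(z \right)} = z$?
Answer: $-3042$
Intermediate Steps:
$x = -31$ ($x = -1 - 30 = -31$)
$n = 78$ ($n = 18 + 60 = 78$)
$n \left(4 \left(-2\right) + x\right) = 78 \left(4 \left(-2\right) - 31\right) = 78 \left(-8 - 31\right) = 78 \left(-39\right) = -3042$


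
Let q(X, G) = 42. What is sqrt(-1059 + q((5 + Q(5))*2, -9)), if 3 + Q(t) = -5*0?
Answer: 3*I*sqrt(113) ≈ 31.89*I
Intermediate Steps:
Q(t) = -3 (Q(t) = -3 - 5*0 = -3 + 0 = -3)
sqrt(-1059 + q((5 + Q(5))*2, -9)) = sqrt(-1059 + 42) = sqrt(-1017) = 3*I*sqrt(113)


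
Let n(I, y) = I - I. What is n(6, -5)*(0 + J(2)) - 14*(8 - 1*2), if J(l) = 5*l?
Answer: -84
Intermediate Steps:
n(I, y) = 0
n(6, -5)*(0 + J(2)) - 14*(8 - 1*2) = 0*(0 + 5*2) - 14*(8 - 1*2) = 0*(0 + 10) - 14*(8 - 2) = 0*10 - 14*6 = 0 - 84 = -84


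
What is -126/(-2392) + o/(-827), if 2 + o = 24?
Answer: 25789/989092 ≈ 0.026073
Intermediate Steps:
o = 22 (o = -2 + 24 = 22)
-126/(-2392) + o/(-827) = -126/(-2392) + 22/(-827) = -126*(-1/2392) + 22*(-1/827) = 63/1196 - 22/827 = 25789/989092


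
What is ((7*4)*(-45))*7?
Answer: -8820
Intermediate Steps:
((7*4)*(-45))*7 = (28*(-45))*7 = -1260*7 = -8820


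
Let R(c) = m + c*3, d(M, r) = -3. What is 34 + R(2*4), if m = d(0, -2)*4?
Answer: 46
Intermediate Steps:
m = -12 (m = -3*4 = -12)
R(c) = -12 + 3*c (R(c) = -12 + c*3 = -12 + 3*c)
34 + R(2*4) = 34 + (-12 + 3*(2*4)) = 34 + (-12 + 3*8) = 34 + (-12 + 24) = 34 + 12 = 46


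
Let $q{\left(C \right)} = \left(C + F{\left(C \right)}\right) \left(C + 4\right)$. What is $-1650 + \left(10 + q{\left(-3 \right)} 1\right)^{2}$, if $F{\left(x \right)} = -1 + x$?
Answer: $-1641$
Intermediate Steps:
$q{\left(C \right)} = \left(-1 + 2 C\right) \left(4 + C\right)$ ($q{\left(C \right)} = \left(C + \left(-1 + C\right)\right) \left(C + 4\right) = \left(-1 + 2 C\right) \left(4 + C\right)$)
$-1650 + \left(10 + q{\left(-3 \right)} 1\right)^{2} = -1650 + \left(10 + \left(-4 + 2 \left(-3\right)^{2} + 7 \left(-3\right)\right) 1\right)^{2} = -1650 + \left(10 + \left(-4 + 2 \cdot 9 - 21\right) 1\right)^{2} = -1650 + \left(10 + \left(-4 + 18 - 21\right) 1\right)^{2} = -1650 + \left(10 - 7\right)^{2} = -1650 + 3^{2} = -1650 + 9 = -1641$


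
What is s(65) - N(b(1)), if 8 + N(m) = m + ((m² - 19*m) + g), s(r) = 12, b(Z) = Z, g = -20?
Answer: 57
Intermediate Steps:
N(m) = -28 + m² - 18*m (N(m) = -8 + (m + ((m² - 19*m) - 20)) = -8 + (m + (-20 + m² - 19*m)) = -8 + (-20 + m² - 18*m) = -28 + m² - 18*m)
s(65) - N(b(1)) = 12 - (-28 + 1² - 18*1) = 12 - (-28 + 1 - 18) = 12 - 1*(-45) = 12 + 45 = 57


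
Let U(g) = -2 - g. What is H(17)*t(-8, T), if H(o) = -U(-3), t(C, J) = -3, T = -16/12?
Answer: 3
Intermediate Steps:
T = -4/3 (T = -16*1/12 = -4/3 ≈ -1.3333)
H(o) = -1 (H(o) = -(-2 - 1*(-3)) = -(-2 + 3) = -1*1 = -1)
H(17)*t(-8, T) = -1*(-3) = 3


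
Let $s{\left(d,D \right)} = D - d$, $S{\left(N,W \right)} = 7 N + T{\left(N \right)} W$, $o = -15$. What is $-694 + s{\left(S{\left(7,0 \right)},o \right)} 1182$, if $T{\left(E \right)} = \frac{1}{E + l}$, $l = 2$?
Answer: $-76342$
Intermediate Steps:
$T{\left(E \right)} = \frac{1}{2 + E}$ ($T{\left(E \right)} = \frac{1}{E + 2} = \frac{1}{2 + E}$)
$S{\left(N,W \right)} = 7 N + \frac{W}{2 + N}$
$-694 + s{\left(S{\left(7,0 \right)},o \right)} 1182 = -694 + \left(-15 - \frac{0 + 7 \cdot 7 \left(2 + 7\right)}{2 + 7}\right) 1182 = -694 + \left(-15 - \frac{0 + 7 \cdot 7 \cdot 9}{9}\right) 1182 = -694 + \left(-15 - \frac{0 + 441}{9}\right) 1182 = -694 + \left(-15 - \frac{1}{9} \cdot 441\right) 1182 = -694 + \left(-15 - 49\right) 1182 = -694 - 75648 = -76342$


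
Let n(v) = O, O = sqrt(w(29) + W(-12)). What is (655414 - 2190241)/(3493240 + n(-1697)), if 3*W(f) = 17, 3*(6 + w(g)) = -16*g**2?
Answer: -16084557208440/36608177106257 + 1534827*I*sqrt(40371)/36608177106257 ≈ -0.43937 + 8.424e-6*I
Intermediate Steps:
w(g) = -6 - 16*g**2/3 (w(g) = -6 + (-16*g**2)/3 = -6 - 16*g**2/3)
W(f) = 17/3 (W(f) = (1/3)*17 = 17/3)
O = I*sqrt(40371)/3 (O = sqrt((-6 - 16/3*29**2) + 17/3) = sqrt((-6 - 16/3*841) + 17/3) = sqrt((-6 - 13456/3) + 17/3) = sqrt(-13474/3 + 17/3) = sqrt(-13457/3) = I*sqrt(40371)/3 ≈ 66.975*I)
n(v) = I*sqrt(40371)/3
(655414 - 2190241)/(3493240 + n(-1697)) = (655414 - 2190241)/(3493240 + I*sqrt(40371)/3) = -1534827/(3493240 + I*sqrt(40371)/3)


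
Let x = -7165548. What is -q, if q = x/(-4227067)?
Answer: -551196/325159 ≈ -1.6952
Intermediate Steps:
q = 551196/325159 (q = -7165548/(-4227067) = -7165548*(-1/4227067) = 551196/325159 ≈ 1.6952)
-q = -1*551196/325159 = -551196/325159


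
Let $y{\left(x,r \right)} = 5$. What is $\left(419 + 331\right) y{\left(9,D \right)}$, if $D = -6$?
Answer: $3750$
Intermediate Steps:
$\left(419 + 331\right) y{\left(9,D \right)} = \left(419 + 331\right) 5 = 750 \cdot 5 = 3750$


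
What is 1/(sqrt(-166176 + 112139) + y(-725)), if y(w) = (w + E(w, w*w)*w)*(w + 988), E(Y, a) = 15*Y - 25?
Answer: 2078166825/4318777352530634662 - I*sqrt(54037)/4318777352530634662 ≈ 4.8119e-10 - 5.3825e-17*I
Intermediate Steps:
E(Y, a) = -25 + 15*Y
y(w) = (988 + w)*(w + w*(-25 + 15*w)) (y(w) = (w + (-25 + 15*w)*w)*(w + 988) = (w + w*(-25 + 15*w))*(988 + w) = (988 + w)*(w + w*(-25 + 15*w)))
1/(sqrt(-166176 + 112139) + y(-725)) = 1/(sqrt(-166176 + 112139) + 3*(-725)*(-7904 + 5*(-725)**2 + 4932*(-725))) = 1/(sqrt(-54037) + 3*(-725)*(-7904 + 5*525625 - 3575700)) = 1/(I*sqrt(54037) + 3*(-725)*(-7904 + 2628125 - 3575700)) = 1/(I*sqrt(54037) + 3*(-725)*(-955479)) = 1/(I*sqrt(54037) + 2078166825) = 1/(2078166825 + I*sqrt(54037))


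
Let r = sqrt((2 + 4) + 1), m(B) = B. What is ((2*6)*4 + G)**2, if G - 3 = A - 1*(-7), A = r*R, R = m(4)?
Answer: 3476 + 464*sqrt(7) ≈ 4703.6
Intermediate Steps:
R = 4
r = sqrt(7) (r = sqrt(6 + 1) = sqrt(7) ≈ 2.6458)
A = 4*sqrt(7) (A = sqrt(7)*4 = 4*sqrt(7) ≈ 10.583)
G = 10 + 4*sqrt(7) (G = 3 + (4*sqrt(7) - 1*(-7)) = 3 + (4*sqrt(7) + 7) = 3 + (7 + 4*sqrt(7)) = 10 + 4*sqrt(7) ≈ 20.583)
((2*6)*4 + G)**2 = ((2*6)*4 + (10 + 4*sqrt(7)))**2 = (12*4 + (10 + 4*sqrt(7)))**2 = (48 + (10 + 4*sqrt(7)))**2 = (58 + 4*sqrt(7))**2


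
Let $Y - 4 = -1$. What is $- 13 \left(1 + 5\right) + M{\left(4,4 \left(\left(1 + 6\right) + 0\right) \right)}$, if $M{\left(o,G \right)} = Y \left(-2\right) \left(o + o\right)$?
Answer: $-126$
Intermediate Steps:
$Y = 3$ ($Y = 4 - 1 = 3$)
$M{\left(o,G \right)} = - 12 o$ ($M{\left(o,G \right)} = 3 \left(-2\right) \left(o + o\right) = - 6 \cdot 2 o = - 12 o$)
$- 13 \left(1 + 5\right) + M{\left(4,4 \left(\left(1 + 6\right) + 0\right) \right)} = - 13 \left(1 + 5\right) - 48 = \left(-13\right) 6 - 48 = -78 - 48 = -126$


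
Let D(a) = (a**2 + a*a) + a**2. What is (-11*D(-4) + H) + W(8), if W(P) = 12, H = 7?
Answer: -509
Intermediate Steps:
D(a) = 3*a**2 (D(a) = (a**2 + a**2) + a**2 = 2*a**2 + a**2 = 3*a**2)
(-11*D(-4) + H) + W(8) = (-33*(-4)**2 + 7) + 12 = (-33*16 + 7) + 12 = (-11*48 + 7) + 12 = (-528 + 7) + 12 = -521 + 12 = -509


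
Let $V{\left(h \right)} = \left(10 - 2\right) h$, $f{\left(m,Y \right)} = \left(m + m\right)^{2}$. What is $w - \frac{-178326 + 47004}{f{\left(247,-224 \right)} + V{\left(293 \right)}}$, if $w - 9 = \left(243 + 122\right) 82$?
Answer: $\frac{3688251071}{123190} \approx 29940.0$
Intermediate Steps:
$f{\left(m,Y \right)} = 4 m^{2}$ ($f{\left(m,Y \right)} = \left(2 m\right)^{2} = 4 m^{2}$)
$w = 29939$ ($w = 9 + \left(243 + 122\right) 82 = 9 + 365 \cdot 82 = 9 + 29930 = 29939$)
$V{\left(h \right)} = 8 h$
$w - \frac{-178326 + 47004}{f{\left(247,-224 \right)} + V{\left(293 \right)}} = 29939 - \frac{-178326 + 47004}{4 \cdot 247^{2} + 8 \cdot 293} = 29939 - - \frac{131322}{4 \cdot 61009 + 2344} = 29939 - - \frac{131322}{244036 + 2344} = 29939 - - \frac{131322}{246380} = 29939 - \left(-131322\right) \frac{1}{246380} = 29939 - - \frac{65661}{123190} = 29939 + \frac{65661}{123190} = \frac{3688251071}{123190}$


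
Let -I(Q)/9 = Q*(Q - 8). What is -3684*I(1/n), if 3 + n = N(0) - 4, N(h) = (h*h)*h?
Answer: 1889892/49 ≈ 38569.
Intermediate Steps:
N(h) = h³ (N(h) = h²*h = h³)
n = -7 (n = -3 + (0³ - 4) = -3 + (0 - 4) = -3 - 4 = -7)
I(Q) = -9*Q*(-8 + Q) (I(Q) = -9*Q*(Q - 8) = -9*Q*(-8 + Q))
-3684*I(1/n) = -33156*(8 - 1/(-7))/(-7) = -33156*(-1)*(8 - 1*(-⅐))/7 = -33156*(-1)*(8 + ⅐)/7 = -33156*(-1)*57/(7*7) = -3684*(-513/49) = 1889892/49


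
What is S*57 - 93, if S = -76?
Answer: -4425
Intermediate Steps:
S*57 - 93 = -76*57 - 93 = -4332 - 93 = -4425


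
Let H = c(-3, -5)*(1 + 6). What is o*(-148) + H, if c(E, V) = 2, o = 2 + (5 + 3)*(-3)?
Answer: 3270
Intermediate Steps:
o = -22 (o = 2 + 8*(-3) = 2 - 24 = -22)
H = 14 (H = 2*(1 + 6) = 2*7 = 14)
o*(-148) + H = -22*(-148) + 14 = 3256 + 14 = 3270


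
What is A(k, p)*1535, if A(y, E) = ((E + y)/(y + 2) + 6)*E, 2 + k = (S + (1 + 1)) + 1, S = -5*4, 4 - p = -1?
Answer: 890300/17 ≈ 52371.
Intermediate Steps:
p = 5 (p = 4 - 1*(-1) = 4 + 1 = 5)
S = -20
k = -19 (k = -2 + ((-20 + (1 + 1)) + 1) = -2 + ((-20 + 2) + 1) = -2 + (-18 + 1) = -2 - 17 = -19)
A(y, E) = E*(6 + (E + y)/(2 + y)) (A(y, E) = ((E + y)/(2 + y) + 6)*E = (6 + (E + y)/(2 + y))*E = E*(6 + (E + y)/(2 + y)))
A(k, p)*1535 = (5*(12 + 5 + 7*(-19))/(2 - 19))*1535 = (5*(12 + 5 - 133)/(-17))*1535 = (5*(-1/17)*(-116))*1535 = (580/17)*1535 = 890300/17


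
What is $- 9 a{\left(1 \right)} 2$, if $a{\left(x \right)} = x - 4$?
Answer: $54$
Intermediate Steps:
$a{\left(x \right)} = -4 + x$ ($a{\left(x \right)} = x - 4 = -4 + x$)
$- 9 a{\left(1 \right)} 2 = - 9 \left(-4 + 1\right) 2 = \left(-9\right) \left(-3\right) 2 = 27 \cdot 2 = 54$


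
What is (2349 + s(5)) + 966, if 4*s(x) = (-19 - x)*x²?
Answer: 3165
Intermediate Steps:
s(x) = x²*(-19 - x)/4 (s(x) = ((-19 - x)*x²)/4 = (x²*(-19 - x))/4 = x²*(-19 - x)/4)
(2349 + s(5)) + 966 = (2349 + (¼)*5²*(-19 - 1*5)) + 966 = (2349 + (¼)*25*(-19 - 5)) + 966 = (2349 + (¼)*25*(-24)) + 966 = (2349 - 150) + 966 = 2199 + 966 = 3165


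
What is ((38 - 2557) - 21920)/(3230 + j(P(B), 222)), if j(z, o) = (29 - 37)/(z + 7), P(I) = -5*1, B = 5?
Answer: -24439/3226 ≈ -7.5756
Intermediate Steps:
P(I) = -5
j(z, o) = -8/(7 + z)
((38 - 2557) - 21920)/(3230 + j(P(B), 222)) = ((38 - 2557) - 21920)/(3230 - 8/(7 - 5)) = (-2519 - 21920)/(3230 - 8/2) = -24439/(3230 - 8*1/2) = -24439/(3230 - 4) = -24439/3226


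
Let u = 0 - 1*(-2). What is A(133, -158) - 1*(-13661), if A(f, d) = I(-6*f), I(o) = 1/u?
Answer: 27323/2 ≈ 13662.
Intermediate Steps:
u = 2 (u = 0 + 2 = 2)
I(o) = ½ (I(o) = 1/2 = ½)
A(f, d) = ½
A(133, -158) - 1*(-13661) = ½ - 1*(-13661) = ½ + 13661 = 27323/2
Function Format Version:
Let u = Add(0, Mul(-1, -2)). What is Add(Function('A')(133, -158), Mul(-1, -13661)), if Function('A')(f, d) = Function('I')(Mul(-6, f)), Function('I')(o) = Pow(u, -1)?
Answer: Rational(27323, 2) ≈ 13662.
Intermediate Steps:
u = 2 (u = Add(0, 2) = 2)
Function('I')(o) = Rational(1, 2) (Function('I')(o) = Pow(2, -1) = Rational(1, 2))
Function('A')(f, d) = Rational(1, 2)
Add(Function('A')(133, -158), Mul(-1, -13661)) = Add(Rational(1, 2), Mul(-1, -13661)) = Add(Rational(1, 2), 13661) = Rational(27323, 2)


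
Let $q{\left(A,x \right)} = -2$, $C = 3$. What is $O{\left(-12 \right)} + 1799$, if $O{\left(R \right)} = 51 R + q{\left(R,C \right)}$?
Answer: $1185$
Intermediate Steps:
$O{\left(R \right)} = -2 + 51 R$ ($O{\left(R \right)} = 51 R - 2 = -2 + 51 R$)
$O{\left(-12 \right)} + 1799 = \left(-2 + 51 \left(-12\right)\right) + 1799 = \left(-2 - 612\right) + 1799 = -614 + 1799 = 1185$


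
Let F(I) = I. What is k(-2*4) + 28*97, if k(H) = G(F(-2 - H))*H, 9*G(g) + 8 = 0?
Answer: 24508/9 ≈ 2723.1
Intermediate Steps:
G(g) = -8/9 (G(g) = -8/9 + (⅑)*0 = -8/9 + 0 = -8/9)
k(H) = -8*H/9
k(-2*4) + 28*97 = -(-16)*4/9 + 28*97 = -8/9*(-8) + 2716 = 64/9 + 2716 = 24508/9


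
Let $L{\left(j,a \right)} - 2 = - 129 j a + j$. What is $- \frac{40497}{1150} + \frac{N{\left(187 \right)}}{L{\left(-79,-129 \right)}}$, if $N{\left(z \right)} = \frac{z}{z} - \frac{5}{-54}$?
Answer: $- \frac{1437535487929}{40821931800} \approx -35.215$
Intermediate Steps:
$L{\left(j,a \right)} = 2 + j - 129 a j$ ($L{\left(j,a \right)} = 2 + \left(- 129 j a + j\right) = 2 - \left(- j + 129 a j\right) = 2 + j - 129 a j$)
$N{\left(z \right)} = \frac{59}{54}$ ($N{\left(z \right)} = 1 - - \frac{5}{54} = 1 + \frac{5}{54} = \frac{59}{54}$)
$- \frac{40497}{1150} + \frac{N{\left(187 \right)}}{L{\left(-79,-129 \right)}} = - \frac{40497}{1150} + \frac{59}{54 \left(2 - 79 - \left(-16641\right) \left(-79\right)\right)} = \left(-40497\right) \frac{1}{1150} + \frac{59}{54 \left(2 - 79 - 1314639\right)} = - \frac{40497}{1150} + \frac{59}{54 \left(-1314716\right)} = - \frac{40497}{1150} + \frac{59}{54} \left(- \frac{1}{1314716}\right) = - \frac{40497}{1150} - \frac{59}{70994664} = - \frac{1437535487929}{40821931800}$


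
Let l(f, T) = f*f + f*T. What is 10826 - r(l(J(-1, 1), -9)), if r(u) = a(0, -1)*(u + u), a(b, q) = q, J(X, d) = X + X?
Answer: 10870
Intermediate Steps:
J(X, d) = 2*X
l(f, T) = f² + T*f
r(u) = -2*u (r(u) = -(u + u) = -2*u)
10826 - r(l(J(-1, 1), -9)) = 10826 - (-2)*(2*(-1))*(-9 + 2*(-1)) = 10826 - (-2)*(-2*(-9 - 2)) = 10826 - (-2)*(-2*(-11)) = 10826 - (-2)*22 = 10826 - 1*(-44) = 10826 + 44 = 10870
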